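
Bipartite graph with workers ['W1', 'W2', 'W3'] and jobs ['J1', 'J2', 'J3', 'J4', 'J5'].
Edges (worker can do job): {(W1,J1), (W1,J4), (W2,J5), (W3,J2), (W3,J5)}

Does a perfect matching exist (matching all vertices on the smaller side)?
Yes, perfect matching exists (size 3)

Perfect matching: {(W1,J4), (W2,J5), (W3,J2)}
All 3 vertices on the smaller side are matched.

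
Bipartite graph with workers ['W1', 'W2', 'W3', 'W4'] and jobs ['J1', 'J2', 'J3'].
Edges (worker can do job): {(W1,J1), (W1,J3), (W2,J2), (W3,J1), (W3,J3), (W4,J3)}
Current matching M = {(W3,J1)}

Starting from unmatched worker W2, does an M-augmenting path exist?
Yes: W2 → J2

An M-augmenting path alternates non-matching / matching edges, starting and ending at unmatched vertices.
Path: W2 → J2
(J2 is unmatched in M, so the path is augmenting.)
Flipping edges along this path would increase |M| from 1 to 2.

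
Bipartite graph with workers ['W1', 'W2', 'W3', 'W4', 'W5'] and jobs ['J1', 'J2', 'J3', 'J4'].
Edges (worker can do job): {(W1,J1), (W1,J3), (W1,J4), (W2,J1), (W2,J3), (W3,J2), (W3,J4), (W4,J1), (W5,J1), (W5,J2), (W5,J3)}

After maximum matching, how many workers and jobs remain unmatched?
Unmatched: 1 workers, 0 jobs

Maximum matching size: 4
Workers: 5 total, 4 matched, 1 unmatched
Jobs: 4 total, 4 matched, 0 unmatched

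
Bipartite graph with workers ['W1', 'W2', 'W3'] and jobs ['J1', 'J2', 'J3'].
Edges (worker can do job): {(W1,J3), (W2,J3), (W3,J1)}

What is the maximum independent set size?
Maximum independent set = 4

By König's theorem:
- Min vertex cover = Max matching = 2
- Max independent set = Total vertices - Min vertex cover
- Max independent set = 6 - 2 = 4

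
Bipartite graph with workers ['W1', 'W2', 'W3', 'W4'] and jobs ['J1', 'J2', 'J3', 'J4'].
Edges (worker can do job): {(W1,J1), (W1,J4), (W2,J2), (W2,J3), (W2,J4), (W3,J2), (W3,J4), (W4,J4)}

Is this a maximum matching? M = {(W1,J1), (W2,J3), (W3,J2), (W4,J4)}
Yes, size 4 is maximum

Proposed matching has size 4.
Maximum matching size for this graph: 4.

This is a maximum matching.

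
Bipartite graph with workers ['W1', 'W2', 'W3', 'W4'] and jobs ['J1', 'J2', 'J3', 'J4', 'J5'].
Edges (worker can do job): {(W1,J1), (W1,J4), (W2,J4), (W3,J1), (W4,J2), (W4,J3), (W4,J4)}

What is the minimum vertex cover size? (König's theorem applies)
Minimum vertex cover size = 3

By König's theorem: in bipartite graphs,
min vertex cover = max matching = 3

Maximum matching has size 3, so minimum vertex cover also has size 3.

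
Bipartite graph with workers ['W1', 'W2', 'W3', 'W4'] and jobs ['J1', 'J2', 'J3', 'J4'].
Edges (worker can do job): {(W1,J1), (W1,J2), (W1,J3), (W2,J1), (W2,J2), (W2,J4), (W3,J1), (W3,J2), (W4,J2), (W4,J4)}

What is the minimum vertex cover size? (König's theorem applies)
Minimum vertex cover size = 4

By König's theorem: in bipartite graphs,
min vertex cover = max matching = 4

Maximum matching has size 4, so minimum vertex cover also has size 4.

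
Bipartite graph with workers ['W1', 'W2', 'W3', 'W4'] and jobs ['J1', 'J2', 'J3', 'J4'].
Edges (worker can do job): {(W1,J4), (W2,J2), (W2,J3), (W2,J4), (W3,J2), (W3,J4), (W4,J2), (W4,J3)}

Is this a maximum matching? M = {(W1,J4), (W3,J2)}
No, size 2 is not maximum

Proposed matching has size 2.
Maximum matching size for this graph: 3.

This is NOT maximum - can be improved to size 3.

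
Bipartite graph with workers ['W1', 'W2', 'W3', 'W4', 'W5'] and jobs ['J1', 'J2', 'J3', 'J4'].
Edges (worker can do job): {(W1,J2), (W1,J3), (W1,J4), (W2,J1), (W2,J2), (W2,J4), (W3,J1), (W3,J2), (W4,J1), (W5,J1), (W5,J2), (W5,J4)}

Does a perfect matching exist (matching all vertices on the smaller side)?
Yes, perfect matching exists (size 4)

Perfect matching: {(W1,J3), (W2,J4), (W3,J2), (W5,J1)}
All 4 vertices on the smaller side are matched.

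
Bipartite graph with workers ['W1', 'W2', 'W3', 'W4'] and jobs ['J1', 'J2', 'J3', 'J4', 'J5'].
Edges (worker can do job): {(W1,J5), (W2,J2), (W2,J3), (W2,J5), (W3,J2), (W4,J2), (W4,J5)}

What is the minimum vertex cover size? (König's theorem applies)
Minimum vertex cover size = 3

By König's theorem: in bipartite graphs,
min vertex cover = max matching = 3

Maximum matching has size 3, so minimum vertex cover also has size 3.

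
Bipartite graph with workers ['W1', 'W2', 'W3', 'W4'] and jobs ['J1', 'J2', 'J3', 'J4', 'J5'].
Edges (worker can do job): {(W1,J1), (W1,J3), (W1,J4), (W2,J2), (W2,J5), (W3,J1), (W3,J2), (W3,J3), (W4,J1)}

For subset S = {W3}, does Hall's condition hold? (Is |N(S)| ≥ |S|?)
Yes: |N(S)| = 3, |S| = 1

Subset S = {W3}
Neighbors N(S) = {J1, J2, J3}

|N(S)| = 3, |S| = 1
Hall's condition: |N(S)| ≥ |S| is satisfied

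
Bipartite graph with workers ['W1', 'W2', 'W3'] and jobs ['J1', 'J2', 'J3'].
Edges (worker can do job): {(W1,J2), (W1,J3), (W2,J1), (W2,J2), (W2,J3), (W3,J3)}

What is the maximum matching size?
Maximum matching size = 3

Maximum matching: {(W1,J2), (W2,J1), (W3,J3)}
Size: 3

This assigns 3 workers to 3 distinct jobs.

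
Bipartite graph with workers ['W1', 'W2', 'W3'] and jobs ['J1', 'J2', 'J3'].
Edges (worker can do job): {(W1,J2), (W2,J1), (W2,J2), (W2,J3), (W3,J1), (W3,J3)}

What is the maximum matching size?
Maximum matching size = 3

Maximum matching: {(W1,J2), (W2,J3), (W3,J1)}
Size: 3

This assigns 3 workers to 3 distinct jobs.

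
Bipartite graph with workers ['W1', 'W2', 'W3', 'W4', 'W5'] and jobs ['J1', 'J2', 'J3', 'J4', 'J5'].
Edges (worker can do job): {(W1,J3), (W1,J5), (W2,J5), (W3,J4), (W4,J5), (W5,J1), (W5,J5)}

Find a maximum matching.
Matching: {(W1,J3), (W3,J4), (W4,J5), (W5,J1)}

Maximum matching (size 4):
  W1 → J3
  W3 → J4
  W4 → J5
  W5 → J1

Each worker is assigned to at most one job, and each job to at most one worker.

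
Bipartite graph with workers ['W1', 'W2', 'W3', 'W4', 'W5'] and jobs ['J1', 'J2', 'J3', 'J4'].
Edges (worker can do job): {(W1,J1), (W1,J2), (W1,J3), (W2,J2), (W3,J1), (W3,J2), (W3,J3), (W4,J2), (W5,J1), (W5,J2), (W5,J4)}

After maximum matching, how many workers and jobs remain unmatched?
Unmatched: 1 workers, 0 jobs

Maximum matching size: 4
Workers: 5 total, 4 matched, 1 unmatched
Jobs: 4 total, 4 matched, 0 unmatched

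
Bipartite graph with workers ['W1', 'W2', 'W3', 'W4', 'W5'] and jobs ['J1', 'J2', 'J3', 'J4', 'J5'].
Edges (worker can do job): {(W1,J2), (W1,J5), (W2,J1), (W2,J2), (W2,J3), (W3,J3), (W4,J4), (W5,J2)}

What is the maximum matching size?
Maximum matching size = 5

Maximum matching: {(W1,J5), (W2,J1), (W3,J3), (W4,J4), (W5,J2)}
Size: 5

This assigns 5 workers to 5 distinct jobs.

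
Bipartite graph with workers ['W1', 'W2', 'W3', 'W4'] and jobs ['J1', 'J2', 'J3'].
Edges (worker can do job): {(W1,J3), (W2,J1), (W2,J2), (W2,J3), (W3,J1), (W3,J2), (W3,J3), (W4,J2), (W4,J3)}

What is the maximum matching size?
Maximum matching size = 3

Maximum matching: {(W2,J1), (W3,J2), (W4,J3)}
Size: 3

This assigns 3 workers to 3 distinct jobs.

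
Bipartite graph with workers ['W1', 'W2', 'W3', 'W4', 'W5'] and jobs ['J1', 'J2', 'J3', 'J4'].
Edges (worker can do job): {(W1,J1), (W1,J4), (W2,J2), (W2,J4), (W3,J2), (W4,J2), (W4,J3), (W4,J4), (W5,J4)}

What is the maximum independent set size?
Maximum independent set = 5

By König's theorem:
- Min vertex cover = Max matching = 4
- Max independent set = Total vertices - Min vertex cover
- Max independent set = 9 - 4 = 5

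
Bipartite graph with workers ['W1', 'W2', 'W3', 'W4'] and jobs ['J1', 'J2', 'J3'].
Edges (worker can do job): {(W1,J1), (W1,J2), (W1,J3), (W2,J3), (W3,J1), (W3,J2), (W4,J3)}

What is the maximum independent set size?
Maximum independent set = 4

By König's theorem:
- Min vertex cover = Max matching = 3
- Max independent set = Total vertices - Min vertex cover
- Max independent set = 7 - 3 = 4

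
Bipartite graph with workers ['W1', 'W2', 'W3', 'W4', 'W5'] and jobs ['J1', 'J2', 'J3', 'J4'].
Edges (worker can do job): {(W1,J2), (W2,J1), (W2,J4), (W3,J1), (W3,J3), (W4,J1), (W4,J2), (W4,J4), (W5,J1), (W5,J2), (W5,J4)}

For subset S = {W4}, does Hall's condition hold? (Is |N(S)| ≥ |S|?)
Yes: |N(S)| = 3, |S| = 1

Subset S = {W4}
Neighbors N(S) = {J1, J2, J4}

|N(S)| = 3, |S| = 1
Hall's condition: |N(S)| ≥ |S| is satisfied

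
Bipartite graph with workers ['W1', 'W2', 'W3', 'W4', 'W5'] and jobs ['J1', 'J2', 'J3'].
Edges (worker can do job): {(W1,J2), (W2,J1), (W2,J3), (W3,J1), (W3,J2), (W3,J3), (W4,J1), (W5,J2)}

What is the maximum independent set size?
Maximum independent set = 5

By König's theorem:
- Min vertex cover = Max matching = 3
- Max independent set = Total vertices - Min vertex cover
- Max independent set = 8 - 3 = 5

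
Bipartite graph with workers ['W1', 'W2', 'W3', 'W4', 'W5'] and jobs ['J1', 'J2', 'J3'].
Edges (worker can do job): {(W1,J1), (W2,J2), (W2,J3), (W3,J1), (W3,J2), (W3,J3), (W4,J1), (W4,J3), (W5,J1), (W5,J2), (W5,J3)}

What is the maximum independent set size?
Maximum independent set = 5

By König's theorem:
- Min vertex cover = Max matching = 3
- Max independent set = Total vertices - Min vertex cover
- Max independent set = 8 - 3 = 5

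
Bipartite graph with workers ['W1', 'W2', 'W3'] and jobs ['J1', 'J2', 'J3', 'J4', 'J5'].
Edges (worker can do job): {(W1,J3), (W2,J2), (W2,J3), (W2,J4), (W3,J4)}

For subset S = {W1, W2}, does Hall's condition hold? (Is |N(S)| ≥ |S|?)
Yes: |N(S)| = 3, |S| = 2

Subset S = {W1, W2}
Neighbors N(S) = {J2, J3, J4}

|N(S)| = 3, |S| = 2
Hall's condition: |N(S)| ≥ |S| is satisfied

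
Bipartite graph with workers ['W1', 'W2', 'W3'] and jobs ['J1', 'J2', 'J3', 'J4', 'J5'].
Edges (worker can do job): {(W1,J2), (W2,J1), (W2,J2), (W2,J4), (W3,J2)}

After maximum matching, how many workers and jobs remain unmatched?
Unmatched: 1 workers, 3 jobs

Maximum matching size: 2
Workers: 3 total, 2 matched, 1 unmatched
Jobs: 5 total, 2 matched, 3 unmatched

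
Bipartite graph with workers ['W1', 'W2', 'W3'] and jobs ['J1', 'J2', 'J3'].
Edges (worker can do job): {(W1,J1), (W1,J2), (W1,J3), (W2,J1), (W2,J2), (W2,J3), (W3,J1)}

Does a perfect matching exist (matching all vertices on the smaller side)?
Yes, perfect matching exists (size 3)

Perfect matching: {(W1,J3), (W2,J2), (W3,J1)}
All 3 vertices on the smaller side are matched.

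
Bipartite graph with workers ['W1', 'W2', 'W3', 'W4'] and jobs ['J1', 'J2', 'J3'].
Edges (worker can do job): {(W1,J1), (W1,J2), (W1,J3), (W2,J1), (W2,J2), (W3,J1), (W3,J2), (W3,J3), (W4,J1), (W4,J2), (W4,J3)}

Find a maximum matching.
Matching: {(W1,J2), (W3,J1), (W4,J3)}

Maximum matching (size 3):
  W1 → J2
  W3 → J1
  W4 → J3

Each worker is assigned to at most one job, and each job to at most one worker.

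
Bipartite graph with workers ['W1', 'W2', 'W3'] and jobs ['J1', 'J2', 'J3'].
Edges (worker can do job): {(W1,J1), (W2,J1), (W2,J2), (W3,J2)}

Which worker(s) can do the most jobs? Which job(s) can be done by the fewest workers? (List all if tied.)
Most versatile: W2 (2 jobs); Least covered: J3 (0 workers)

Worker degrees (jobs they can do): W1:1, W2:2, W3:1
Job degrees (workers who can do it): J1:2, J2:2, J3:0

Maximum worker degree is 2, achieved by: W2
Minimum job degree is 0, achieved by: J3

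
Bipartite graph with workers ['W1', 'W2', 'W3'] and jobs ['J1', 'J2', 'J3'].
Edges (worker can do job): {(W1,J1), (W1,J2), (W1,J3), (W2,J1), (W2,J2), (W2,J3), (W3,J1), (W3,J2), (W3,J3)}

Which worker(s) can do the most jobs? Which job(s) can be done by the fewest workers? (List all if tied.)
Most versatile: W1, W2, W3 (3 jobs); Least covered: J1, J2, J3 (3 workers)

Worker degrees (jobs they can do): W1:3, W2:3, W3:3
Job degrees (workers who can do it): J1:3, J2:3, J3:3

Maximum worker degree is 3, achieved by: W1, W2, W3
Minimum job degree is 3, achieved by: J1, J2, J3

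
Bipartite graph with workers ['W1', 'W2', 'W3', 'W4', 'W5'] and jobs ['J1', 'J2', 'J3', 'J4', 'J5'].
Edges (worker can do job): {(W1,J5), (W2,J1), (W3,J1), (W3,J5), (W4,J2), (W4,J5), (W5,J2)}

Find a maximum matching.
Matching: {(W3,J1), (W4,J5), (W5,J2)}

Maximum matching (size 3):
  W3 → J1
  W4 → J5
  W5 → J2

Each worker is assigned to at most one job, and each job to at most one worker.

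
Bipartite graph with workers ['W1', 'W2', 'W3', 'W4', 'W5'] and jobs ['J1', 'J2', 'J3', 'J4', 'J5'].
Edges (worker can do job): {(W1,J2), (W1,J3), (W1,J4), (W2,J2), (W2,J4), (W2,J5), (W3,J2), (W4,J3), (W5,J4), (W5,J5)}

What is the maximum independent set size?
Maximum independent set = 6

By König's theorem:
- Min vertex cover = Max matching = 4
- Max independent set = Total vertices - Min vertex cover
- Max independent set = 10 - 4 = 6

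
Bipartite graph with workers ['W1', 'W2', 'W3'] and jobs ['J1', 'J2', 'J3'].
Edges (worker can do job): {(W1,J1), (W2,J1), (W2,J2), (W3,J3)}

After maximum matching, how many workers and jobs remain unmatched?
Unmatched: 0 workers, 0 jobs

Maximum matching size: 3
Workers: 3 total, 3 matched, 0 unmatched
Jobs: 3 total, 3 matched, 0 unmatched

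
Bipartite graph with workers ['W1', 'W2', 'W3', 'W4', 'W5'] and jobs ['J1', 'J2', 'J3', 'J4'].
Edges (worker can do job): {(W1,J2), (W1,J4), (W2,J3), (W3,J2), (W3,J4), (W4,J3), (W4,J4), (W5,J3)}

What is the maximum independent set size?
Maximum independent set = 6

By König's theorem:
- Min vertex cover = Max matching = 3
- Max independent set = Total vertices - Min vertex cover
- Max independent set = 9 - 3 = 6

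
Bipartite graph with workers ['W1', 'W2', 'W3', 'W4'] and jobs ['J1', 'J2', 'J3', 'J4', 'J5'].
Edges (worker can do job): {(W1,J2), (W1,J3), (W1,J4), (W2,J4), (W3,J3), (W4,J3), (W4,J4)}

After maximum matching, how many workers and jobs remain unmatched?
Unmatched: 1 workers, 2 jobs

Maximum matching size: 3
Workers: 4 total, 3 matched, 1 unmatched
Jobs: 5 total, 3 matched, 2 unmatched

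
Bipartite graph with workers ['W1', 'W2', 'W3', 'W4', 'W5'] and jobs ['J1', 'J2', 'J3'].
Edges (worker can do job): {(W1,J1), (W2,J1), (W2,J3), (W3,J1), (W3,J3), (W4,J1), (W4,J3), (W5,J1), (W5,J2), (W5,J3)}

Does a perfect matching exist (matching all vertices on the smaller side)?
Yes, perfect matching exists (size 3)

Perfect matching: {(W3,J3), (W4,J1), (W5,J2)}
All 3 vertices on the smaller side are matched.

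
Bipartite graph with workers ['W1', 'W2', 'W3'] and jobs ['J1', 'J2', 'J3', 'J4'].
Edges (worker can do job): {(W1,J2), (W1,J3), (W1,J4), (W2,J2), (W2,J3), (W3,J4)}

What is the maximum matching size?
Maximum matching size = 3

Maximum matching: {(W1,J2), (W2,J3), (W3,J4)}
Size: 3

This assigns 3 workers to 3 distinct jobs.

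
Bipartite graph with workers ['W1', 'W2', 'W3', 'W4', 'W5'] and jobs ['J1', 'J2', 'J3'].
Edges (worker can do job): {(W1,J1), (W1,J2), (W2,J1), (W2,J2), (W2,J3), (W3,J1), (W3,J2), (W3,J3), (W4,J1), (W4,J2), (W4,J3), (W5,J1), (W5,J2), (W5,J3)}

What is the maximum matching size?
Maximum matching size = 3

Maximum matching: {(W3,J1), (W4,J3), (W5,J2)}
Size: 3

This assigns 3 workers to 3 distinct jobs.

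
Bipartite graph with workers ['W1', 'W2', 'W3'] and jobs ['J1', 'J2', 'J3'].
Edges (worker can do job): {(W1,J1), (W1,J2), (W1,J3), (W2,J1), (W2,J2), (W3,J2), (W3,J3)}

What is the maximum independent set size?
Maximum independent set = 3

By König's theorem:
- Min vertex cover = Max matching = 3
- Max independent set = Total vertices - Min vertex cover
- Max independent set = 6 - 3 = 3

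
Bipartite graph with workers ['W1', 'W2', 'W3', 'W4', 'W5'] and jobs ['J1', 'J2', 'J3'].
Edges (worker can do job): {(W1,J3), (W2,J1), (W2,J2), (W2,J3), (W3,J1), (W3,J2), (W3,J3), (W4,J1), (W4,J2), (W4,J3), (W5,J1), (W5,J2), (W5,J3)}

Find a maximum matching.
Matching: {(W3,J2), (W4,J3), (W5,J1)}

Maximum matching (size 3):
  W3 → J2
  W4 → J3
  W5 → J1

Each worker is assigned to at most one job, and each job to at most one worker.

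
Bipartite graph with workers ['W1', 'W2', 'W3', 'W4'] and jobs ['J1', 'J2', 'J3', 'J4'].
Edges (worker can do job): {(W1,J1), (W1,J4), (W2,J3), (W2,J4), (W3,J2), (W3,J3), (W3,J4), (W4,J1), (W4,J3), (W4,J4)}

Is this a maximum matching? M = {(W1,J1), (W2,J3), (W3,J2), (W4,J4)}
Yes, size 4 is maximum

Proposed matching has size 4.
Maximum matching size for this graph: 4.

This is a maximum matching.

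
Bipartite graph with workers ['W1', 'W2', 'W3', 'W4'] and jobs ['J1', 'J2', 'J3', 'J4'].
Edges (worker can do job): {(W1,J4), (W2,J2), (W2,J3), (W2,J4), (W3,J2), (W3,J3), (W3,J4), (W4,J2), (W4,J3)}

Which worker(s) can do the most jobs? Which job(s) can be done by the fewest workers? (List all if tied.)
Most versatile: W2, W3 (3 jobs); Least covered: J1 (0 workers)

Worker degrees (jobs they can do): W1:1, W2:3, W3:3, W4:2
Job degrees (workers who can do it): J1:0, J2:3, J3:3, J4:3

Maximum worker degree is 3, achieved by: W2, W3
Minimum job degree is 0, achieved by: J1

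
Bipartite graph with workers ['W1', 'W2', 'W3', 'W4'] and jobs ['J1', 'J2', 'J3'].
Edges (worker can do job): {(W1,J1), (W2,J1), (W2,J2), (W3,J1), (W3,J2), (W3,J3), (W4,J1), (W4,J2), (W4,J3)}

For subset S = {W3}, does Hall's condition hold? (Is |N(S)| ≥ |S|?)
Yes: |N(S)| = 3, |S| = 1

Subset S = {W3}
Neighbors N(S) = {J1, J2, J3}

|N(S)| = 3, |S| = 1
Hall's condition: |N(S)| ≥ |S| is satisfied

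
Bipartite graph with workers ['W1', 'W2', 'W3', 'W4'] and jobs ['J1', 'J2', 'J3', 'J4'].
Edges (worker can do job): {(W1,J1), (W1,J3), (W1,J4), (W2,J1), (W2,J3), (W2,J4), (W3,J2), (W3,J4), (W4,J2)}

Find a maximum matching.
Matching: {(W1,J1), (W2,J3), (W3,J4), (W4,J2)}

Maximum matching (size 4):
  W1 → J1
  W2 → J3
  W3 → J4
  W4 → J2

Each worker is assigned to at most one job, and each job to at most one worker.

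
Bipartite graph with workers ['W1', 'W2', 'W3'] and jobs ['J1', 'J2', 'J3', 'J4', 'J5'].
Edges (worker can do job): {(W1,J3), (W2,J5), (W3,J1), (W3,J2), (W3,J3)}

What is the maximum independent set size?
Maximum independent set = 5

By König's theorem:
- Min vertex cover = Max matching = 3
- Max independent set = Total vertices - Min vertex cover
- Max independent set = 8 - 3 = 5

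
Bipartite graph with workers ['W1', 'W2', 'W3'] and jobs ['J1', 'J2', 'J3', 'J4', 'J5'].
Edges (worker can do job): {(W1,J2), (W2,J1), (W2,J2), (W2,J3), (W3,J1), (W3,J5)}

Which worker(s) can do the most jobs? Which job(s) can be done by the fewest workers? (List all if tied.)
Most versatile: W2 (3 jobs); Least covered: J4 (0 workers)

Worker degrees (jobs they can do): W1:1, W2:3, W3:2
Job degrees (workers who can do it): J1:2, J2:2, J3:1, J4:0, J5:1

Maximum worker degree is 3, achieved by: W2
Minimum job degree is 0, achieved by: J4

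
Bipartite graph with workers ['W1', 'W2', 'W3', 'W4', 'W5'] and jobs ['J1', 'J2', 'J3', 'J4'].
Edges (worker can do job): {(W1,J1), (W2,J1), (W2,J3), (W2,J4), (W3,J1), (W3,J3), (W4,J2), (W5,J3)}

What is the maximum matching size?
Maximum matching size = 4

Maximum matching: {(W2,J4), (W3,J1), (W4,J2), (W5,J3)}
Size: 4

This assigns 4 workers to 4 distinct jobs.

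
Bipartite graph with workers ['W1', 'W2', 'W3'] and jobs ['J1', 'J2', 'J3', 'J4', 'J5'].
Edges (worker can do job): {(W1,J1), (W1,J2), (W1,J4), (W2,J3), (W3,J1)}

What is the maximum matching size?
Maximum matching size = 3

Maximum matching: {(W1,J4), (W2,J3), (W3,J1)}
Size: 3

This assigns 3 workers to 3 distinct jobs.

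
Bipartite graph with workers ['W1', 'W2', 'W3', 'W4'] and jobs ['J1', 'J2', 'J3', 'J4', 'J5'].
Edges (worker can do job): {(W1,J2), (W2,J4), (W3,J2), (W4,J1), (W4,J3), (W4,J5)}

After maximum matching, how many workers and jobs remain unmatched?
Unmatched: 1 workers, 2 jobs

Maximum matching size: 3
Workers: 4 total, 3 matched, 1 unmatched
Jobs: 5 total, 3 matched, 2 unmatched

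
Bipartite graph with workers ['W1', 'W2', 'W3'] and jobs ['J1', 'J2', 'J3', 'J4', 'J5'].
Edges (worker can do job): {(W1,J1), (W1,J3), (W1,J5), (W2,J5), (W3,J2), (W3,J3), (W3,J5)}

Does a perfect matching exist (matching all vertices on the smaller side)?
Yes, perfect matching exists (size 3)

Perfect matching: {(W1,J1), (W2,J5), (W3,J2)}
All 3 vertices on the smaller side are matched.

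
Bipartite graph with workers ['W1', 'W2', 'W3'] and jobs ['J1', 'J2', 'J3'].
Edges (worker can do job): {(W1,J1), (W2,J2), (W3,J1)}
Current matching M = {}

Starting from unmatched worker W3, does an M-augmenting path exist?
Yes: W3 → J1

An M-augmenting path alternates non-matching / matching edges, starting and ending at unmatched vertices.
Path: W3 → J1
(J1 is unmatched in M, so the path is augmenting.)
Flipping edges along this path would increase |M| from 0 to 1.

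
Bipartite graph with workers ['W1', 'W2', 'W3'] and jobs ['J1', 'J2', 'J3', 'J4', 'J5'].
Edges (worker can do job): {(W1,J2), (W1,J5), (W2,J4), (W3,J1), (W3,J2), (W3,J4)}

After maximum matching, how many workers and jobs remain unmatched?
Unmatched: 0 workers, 2 jobs

Maximum matching size: 3
Workers: 3 total, 3 matched, 0 unmatched
Jobs: 5 total, 3 matched, 2 unmatched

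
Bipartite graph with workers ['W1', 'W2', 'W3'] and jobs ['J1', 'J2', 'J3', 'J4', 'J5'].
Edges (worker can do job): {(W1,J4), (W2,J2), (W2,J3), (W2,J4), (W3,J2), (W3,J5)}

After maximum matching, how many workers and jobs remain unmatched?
Unmatched: 0 workers, 2 jobs

Maximum matching size: 3
Workers: 3 total, 3 matched, 0 unmatched
Jobs: 5 total, 3 matched, 2 unmatched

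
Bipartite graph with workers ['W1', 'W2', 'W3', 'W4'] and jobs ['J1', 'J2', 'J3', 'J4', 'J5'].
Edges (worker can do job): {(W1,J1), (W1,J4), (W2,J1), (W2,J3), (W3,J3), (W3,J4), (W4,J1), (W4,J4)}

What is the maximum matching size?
Maximum matching size = 3

Maximum matching: {(W2,J3), (W3,J4), (W4,J1)}
Size: 3

This assigns 3 workers to 3 distinct jobs.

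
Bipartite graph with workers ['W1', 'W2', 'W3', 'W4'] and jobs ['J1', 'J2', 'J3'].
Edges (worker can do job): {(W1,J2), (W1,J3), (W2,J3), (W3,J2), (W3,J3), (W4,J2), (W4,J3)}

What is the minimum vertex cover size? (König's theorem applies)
Minimum vertex cover size = 2

By König's theorem: in bipartite graphs,
min vertex cover = max matching = 2

Maximum matching has size 2, so minimum vertex cover also has size 2.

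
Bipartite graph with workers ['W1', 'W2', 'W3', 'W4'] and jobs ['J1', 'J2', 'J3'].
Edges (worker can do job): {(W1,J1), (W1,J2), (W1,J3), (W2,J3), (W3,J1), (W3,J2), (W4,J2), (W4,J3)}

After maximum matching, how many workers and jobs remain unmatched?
Unmatched: 1 workers, 0 jobs

Maximum matching size: 3
Workers: 4 total, 3 matched, 1 unmatched
Jobs: 3 total, 3 matched, 0 unmatched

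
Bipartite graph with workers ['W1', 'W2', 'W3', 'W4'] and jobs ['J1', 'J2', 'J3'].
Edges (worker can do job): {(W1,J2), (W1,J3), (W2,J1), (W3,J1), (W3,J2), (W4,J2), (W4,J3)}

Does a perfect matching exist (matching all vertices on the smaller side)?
Yes, perfect matching exists (size 3)

Perfect matching: {(W1,J3), (W3,J1), (W4,J2)}
All 3 vertices on the smaller side are matched.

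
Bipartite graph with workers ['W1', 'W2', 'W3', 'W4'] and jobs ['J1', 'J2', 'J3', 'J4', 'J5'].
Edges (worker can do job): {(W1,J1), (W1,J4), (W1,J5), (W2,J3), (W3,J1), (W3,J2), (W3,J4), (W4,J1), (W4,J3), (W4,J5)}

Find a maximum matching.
Matching: {(W1,J4), (W2,J3), (W3,J2), (W4,J1)}

Maximum matching (size 4):
  W1 → J4
  W2 → J3
  W3 → J2
  W4 → J1

Each worker is assigned to at most one job, and each job to at most one worker.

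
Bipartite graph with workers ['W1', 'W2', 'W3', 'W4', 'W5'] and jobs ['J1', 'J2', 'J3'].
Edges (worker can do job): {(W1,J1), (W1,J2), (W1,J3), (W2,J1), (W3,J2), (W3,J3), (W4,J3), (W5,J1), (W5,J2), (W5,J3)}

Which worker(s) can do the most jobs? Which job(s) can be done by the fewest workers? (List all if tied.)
Most versatile: W1, W5 (3 jobs); Least covered: J1, J2 (3 workers)

Worker degrees (jobs they can do): W1:3, W2:1, W3:2, W4:1, W5:3
Job degrees (workers who can do it): J1:3, J2:3, J3:4

Maximum worker degree is 3, achieved by: W1, W5
Minimum job degree is 3, achieved by: J1, J2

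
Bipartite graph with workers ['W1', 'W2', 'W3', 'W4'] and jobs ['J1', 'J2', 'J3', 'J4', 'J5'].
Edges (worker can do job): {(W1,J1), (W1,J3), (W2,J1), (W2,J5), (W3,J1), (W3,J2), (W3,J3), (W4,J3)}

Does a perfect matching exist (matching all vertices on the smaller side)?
Yes, perfect matching exists (size 4)

Perfect matching: {(W1,J1), (W2,J5), (W3,J2), (W4,J3)}
All 4 vertices on the smaller side are matched.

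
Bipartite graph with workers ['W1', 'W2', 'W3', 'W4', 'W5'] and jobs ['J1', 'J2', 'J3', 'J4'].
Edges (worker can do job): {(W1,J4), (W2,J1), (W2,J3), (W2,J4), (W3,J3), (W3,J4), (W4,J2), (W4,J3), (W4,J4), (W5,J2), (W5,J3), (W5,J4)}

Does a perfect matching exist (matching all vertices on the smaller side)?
Yes, perfect matching exists (size 4)

Perfect matching: {(W2,J1), (W3,J3), (W4,J2), (W5,J4)}
All 4 vertices on the smaller side are matched.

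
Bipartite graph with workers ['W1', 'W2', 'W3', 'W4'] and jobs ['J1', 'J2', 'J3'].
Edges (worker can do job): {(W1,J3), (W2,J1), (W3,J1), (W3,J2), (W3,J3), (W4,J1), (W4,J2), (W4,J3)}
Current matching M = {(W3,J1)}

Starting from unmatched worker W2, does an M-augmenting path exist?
Yes: W2 → J1 → W3 → J3

An M-augmenting path alternates non-matching / matching edges, starting and ending at unmatched vertices.
Path: W2 → J1 → W3 → J3
(J3 is unmatched in M, so the path is augmenting.)
Flipping edges along this path would increase |M| from 1 to 2.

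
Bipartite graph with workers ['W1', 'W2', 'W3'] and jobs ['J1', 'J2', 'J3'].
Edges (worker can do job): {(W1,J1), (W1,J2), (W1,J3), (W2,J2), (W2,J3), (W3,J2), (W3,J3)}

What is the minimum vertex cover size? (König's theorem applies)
Minimum vertex cover size = 3

By König's theorem: in bipartite graphs,
min vertex cover = max matching = 3

Maximum matching has size 3, so minimum vertex cover also has size 3.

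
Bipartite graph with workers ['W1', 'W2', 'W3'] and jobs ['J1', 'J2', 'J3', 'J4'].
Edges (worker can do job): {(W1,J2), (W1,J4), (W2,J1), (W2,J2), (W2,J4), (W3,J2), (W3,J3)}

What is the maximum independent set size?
Maximum independent set = 4

By König's theorem:
- Min vertex cover = Max matching = 3
- Max independent set = Total vertices - Min vertex cover
- Max independent set = 7 - 3 = 4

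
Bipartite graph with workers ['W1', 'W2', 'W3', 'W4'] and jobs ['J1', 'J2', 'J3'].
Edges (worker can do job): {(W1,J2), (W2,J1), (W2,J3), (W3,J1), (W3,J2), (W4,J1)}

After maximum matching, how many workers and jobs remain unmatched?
Unmatched: 1 workers, 0 jobs

Maximum matching size: 3
Workers: 4 total, 3 matched, 1 unmatched
Jobs: 3 total, 3 matched, 0 unmatched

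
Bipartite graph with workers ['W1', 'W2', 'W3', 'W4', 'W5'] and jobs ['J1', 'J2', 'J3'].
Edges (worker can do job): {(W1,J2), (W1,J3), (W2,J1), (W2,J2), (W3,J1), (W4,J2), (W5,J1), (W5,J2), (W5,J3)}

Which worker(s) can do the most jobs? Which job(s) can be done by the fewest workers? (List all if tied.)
Most versatile: W5 (3 jobs); Least covered: J3 (2 workers)

Worker degrees (jobs they can do): W1:2, W2:2, W3:1, W4:1, W5:3
Job degrees (workers who can do it): J1:3, J2:4, J3:2

Maximum worker degree is 3, achieved by: W5
Minimum job degree is 2, achieved by: J3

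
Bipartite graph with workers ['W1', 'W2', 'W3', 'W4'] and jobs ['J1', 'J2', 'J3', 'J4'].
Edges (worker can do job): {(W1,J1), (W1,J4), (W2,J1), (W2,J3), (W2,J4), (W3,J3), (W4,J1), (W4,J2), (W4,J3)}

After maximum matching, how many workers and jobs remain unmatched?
Unmatched: 0 workers, 0 jobs

Maximum matching size: 4
Workers: 4 total, 4 matched, 0 unmatched
Jobs: 4 total, 4 matched, 0 unmatched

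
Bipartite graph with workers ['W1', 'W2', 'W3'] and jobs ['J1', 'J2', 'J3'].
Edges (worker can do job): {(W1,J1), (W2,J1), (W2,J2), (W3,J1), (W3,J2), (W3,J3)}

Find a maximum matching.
Matching: {(W1,J1), (W2,J2), (W3,J3)}

Maximum matching (size 3):
  W1 → J1
  W2 → J2
  W3 → J3

Each worker is assigned to at most one job, and each job to at most one worker.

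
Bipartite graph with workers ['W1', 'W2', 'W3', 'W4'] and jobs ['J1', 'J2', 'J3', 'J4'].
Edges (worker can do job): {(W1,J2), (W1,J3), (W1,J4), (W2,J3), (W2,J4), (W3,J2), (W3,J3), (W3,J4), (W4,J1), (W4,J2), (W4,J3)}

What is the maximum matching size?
Maximum matching size = 4

Maximum matching: {(W1,J2), (W2,J3), (W3,J4), (W4,J1)}
Size: 4

This assigns 4 workers to 4 distinct jobs.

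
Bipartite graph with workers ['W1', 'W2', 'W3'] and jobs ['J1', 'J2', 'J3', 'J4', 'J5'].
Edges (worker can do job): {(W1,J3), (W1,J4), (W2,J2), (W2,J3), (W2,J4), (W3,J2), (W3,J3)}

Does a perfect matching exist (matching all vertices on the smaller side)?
Yes, perfect matching exists (size 3)

Perfect matching: {(W1,J4), (W2,J2), (W3,J3)}
All 3 vertices on the smaller side are matched.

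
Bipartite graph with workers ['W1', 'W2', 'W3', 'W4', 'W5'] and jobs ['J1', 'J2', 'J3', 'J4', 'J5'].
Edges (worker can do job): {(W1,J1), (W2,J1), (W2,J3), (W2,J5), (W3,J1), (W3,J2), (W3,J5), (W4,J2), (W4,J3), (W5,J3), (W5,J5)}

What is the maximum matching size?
Maximum matching size = 4

Maximum matching: {(W1,J1), (W2,J5), (W3,J2), (W5,J3)}
Size: 4

This assigns 4 workers to 4 distinct jobs.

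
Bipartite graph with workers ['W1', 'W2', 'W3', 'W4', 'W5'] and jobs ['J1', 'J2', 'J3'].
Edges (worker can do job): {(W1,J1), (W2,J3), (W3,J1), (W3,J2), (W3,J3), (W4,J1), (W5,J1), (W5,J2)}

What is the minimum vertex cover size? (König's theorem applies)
Minimum vertex cover size = 3

By König's theorem: in bipartite graphs,
min vertex cover = max matching = 3

Maximum matching has size 3, so minimum vertex cover also has size 3.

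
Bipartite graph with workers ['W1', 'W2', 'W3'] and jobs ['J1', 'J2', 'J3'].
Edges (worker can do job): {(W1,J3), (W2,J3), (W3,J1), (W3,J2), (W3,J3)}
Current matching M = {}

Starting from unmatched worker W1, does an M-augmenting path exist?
Yes: W1 → J3

An M-augmenting path alternates non-matching / matching edges, starting and ending at unmatched vertices.
Path: W1 → J3
(J3 is unmatched in M, so the path is augmenting.)
Flipping edges along this path would increase |M| from 0 to 1.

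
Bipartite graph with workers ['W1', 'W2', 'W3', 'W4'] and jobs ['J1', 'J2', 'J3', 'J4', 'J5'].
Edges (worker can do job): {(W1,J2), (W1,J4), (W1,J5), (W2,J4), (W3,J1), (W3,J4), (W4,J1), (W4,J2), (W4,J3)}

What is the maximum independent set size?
Maximum independent set = 5

By König's theorem:
- Min vertex cover = Max matching = 4
- Max independent set = Total vertices - Min vertex cover
- Max independent set = 9 - 4 = 5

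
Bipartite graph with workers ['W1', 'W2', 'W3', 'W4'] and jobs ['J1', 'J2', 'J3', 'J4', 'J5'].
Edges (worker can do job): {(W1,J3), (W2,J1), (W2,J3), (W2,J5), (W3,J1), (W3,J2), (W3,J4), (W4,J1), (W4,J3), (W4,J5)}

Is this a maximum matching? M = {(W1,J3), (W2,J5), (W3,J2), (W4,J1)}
Yes, size 4 is maximum

Proposed matching has size 4.
Maximum matching size for this graph: 4.

This is a maximum matching.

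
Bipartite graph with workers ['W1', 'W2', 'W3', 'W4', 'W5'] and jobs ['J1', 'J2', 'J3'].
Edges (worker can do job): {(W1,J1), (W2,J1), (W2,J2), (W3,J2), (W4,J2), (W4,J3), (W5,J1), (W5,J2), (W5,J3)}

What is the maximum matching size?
Maximum matching size = 3

Maximum matching: {(W3,J2), (W4,J3), (W5,J1)}
Size: 3

This assigns 3 workers to 3 distinct jobs.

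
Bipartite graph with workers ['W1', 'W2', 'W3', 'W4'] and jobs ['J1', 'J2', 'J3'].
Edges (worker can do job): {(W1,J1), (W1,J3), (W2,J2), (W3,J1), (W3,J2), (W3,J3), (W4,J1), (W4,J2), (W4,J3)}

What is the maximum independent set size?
Maximum independent set = 4

By König's theorem:
- Min vertex cover = Max matching = 3
- Max independent set = Total vertices - Min vertex cover
- Max independent set = 7 - 3 = 4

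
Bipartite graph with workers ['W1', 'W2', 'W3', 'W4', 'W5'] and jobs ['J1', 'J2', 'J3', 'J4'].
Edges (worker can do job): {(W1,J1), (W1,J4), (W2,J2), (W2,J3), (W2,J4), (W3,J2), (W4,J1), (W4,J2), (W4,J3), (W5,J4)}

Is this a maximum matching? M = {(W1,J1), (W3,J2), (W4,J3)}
No, size 3 is not maximum

Proposed matching has size 3.
Maximum matching size for this graph: 4.

This is NOT maximum - can be improved to size 4.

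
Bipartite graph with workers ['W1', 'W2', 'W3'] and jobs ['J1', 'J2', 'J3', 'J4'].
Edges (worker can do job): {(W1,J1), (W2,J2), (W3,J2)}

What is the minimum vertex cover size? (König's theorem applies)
Minimum vertex cover size = 2

By König's theorem: in bipartite graphs,
min vertex cover = max matching = 2

Maximum matching has size 2, so minimum vertex cover also has size 2.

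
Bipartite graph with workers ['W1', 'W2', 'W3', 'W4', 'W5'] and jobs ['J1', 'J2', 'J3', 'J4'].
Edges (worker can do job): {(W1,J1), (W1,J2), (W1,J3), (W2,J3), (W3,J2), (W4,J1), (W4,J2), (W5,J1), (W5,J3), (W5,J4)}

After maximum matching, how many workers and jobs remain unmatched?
Unmatched: 1 workers, 0 jobs

Maximum matching size: 4
Workers: 5 total, 4 matched, 1 unmatched
Jobs: 4 total, 4 matched, 0 unmatched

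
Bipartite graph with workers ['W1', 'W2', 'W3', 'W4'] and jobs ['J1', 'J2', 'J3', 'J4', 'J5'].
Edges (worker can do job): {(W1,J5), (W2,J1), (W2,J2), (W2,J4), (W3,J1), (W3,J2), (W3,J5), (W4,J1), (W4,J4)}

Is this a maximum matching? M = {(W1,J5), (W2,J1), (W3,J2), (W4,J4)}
Yes, size 4 is maximum

Proposed matching has size 4.
Maximum matching size for this graph: 4.

This is a maximum matching.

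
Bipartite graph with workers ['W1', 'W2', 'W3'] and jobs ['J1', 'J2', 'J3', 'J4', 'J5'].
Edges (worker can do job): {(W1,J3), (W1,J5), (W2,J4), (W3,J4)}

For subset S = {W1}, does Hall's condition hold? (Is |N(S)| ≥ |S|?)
Yes: |N(S)| = 2, |S| = 1

Subset S = {W1}
Neighbors N(S) = {J3, J5}

|N(S)| = 2, |S| = 1
Hall's condition: |N(S)| ≥ |S| is satisfied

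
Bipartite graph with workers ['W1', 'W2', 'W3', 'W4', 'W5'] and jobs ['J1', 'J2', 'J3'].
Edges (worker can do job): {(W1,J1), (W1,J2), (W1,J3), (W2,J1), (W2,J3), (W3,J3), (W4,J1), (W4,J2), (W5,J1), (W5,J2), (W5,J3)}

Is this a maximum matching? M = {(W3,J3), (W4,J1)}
No, size 2 is not maximum

Proposed matching has size 2.
Maximum matching size for this graph: 3.

This is NOT maximum - can be improved to size 3.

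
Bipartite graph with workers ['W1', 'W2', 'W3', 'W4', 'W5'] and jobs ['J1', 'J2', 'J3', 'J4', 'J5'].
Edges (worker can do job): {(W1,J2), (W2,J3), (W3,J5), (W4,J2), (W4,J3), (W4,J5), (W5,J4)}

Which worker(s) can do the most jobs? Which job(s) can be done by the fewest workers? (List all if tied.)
Most versatile: W4 (3 jobs); Least covered: J1 (0 workers)

Worker degrees (jobs they can do): W1:1, W2:1, W3:1, W4:3, W5:1
Job degrees (workers who can do it): J1:0, J2:2, J3:2, J4:1, J5:2

Maximum worker degree is 3, achieved by: W4
Minimum job degree is 0, achieved by: J1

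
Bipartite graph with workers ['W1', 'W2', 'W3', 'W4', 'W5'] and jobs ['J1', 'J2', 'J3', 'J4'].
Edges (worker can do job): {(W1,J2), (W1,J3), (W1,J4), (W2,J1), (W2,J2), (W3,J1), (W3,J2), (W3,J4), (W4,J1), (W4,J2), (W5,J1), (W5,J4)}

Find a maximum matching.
Matching: {(W1,J3), (W3,J2), (W4,J1), (W5,J4)}

Maximum matching (size 4):
  W1 → J3
  W3 → J2
  W4 → J1
  W5 → J4

Each worker is assigned to at most one job, and each job to at most one worker.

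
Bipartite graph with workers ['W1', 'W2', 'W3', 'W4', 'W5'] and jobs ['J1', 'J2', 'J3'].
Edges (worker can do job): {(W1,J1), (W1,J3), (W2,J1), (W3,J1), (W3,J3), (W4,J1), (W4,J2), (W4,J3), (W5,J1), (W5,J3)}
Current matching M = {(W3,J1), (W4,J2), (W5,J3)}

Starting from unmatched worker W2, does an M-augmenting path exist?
No augmenting path from W2

Alternating search from W2 reaches jobs: {J1, J3}.
Every reachable job is already matched in M, and following those matched edges back to workers exposes no further unvisited jobs.
No M-augmenting path from W2 exists.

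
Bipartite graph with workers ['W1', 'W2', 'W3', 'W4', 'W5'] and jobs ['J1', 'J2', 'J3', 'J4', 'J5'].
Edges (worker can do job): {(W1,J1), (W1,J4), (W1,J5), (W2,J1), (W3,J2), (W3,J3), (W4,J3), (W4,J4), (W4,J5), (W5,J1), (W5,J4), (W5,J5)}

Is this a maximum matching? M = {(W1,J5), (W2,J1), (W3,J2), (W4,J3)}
No, size 4 is not maximum

Proposed matching has size 4.
Maximum matching size for this graph: 5.

This is NOT maximum - can be improved to size 5.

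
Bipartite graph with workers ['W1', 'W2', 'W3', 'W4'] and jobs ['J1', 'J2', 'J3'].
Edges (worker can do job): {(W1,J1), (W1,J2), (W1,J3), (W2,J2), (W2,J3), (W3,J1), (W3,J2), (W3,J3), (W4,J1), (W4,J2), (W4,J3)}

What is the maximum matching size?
Maximum matching size = 3

Maximum matching: {(W1,J3), (W3,J1), (W4,J2)}
Size: 3

This assigns 3 workers to 3 distinct jobs.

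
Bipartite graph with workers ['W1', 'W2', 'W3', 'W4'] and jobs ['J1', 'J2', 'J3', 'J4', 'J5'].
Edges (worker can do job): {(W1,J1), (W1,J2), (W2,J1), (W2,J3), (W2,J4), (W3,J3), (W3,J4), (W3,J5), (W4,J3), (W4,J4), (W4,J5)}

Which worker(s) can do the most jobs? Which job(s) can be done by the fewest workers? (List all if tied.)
Most versatile: W2, W3, W4 (3 jobs); Least covered: J2 (1 workers)

Worker degrees (jobs they can do): W1:2, W2:3, W3:3, W4:3
Job degrees (workers who can do it): J1:2, J2:1, J3:3, J4:3, J5:2

Maximum worker degree is 3, achieved by: W2, W3, W4
Minimum job degree is 1, achieved by: J2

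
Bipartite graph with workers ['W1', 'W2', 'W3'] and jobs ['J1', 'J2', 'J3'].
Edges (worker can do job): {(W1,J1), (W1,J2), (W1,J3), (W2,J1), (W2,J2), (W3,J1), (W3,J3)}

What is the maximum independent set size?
Maximum independent set = 3

By König's theorem:
- Min vertex cover = Max matching = 3
- Max independent set = Total vertices - Min vertex cover
- Max independent set = 6 - 3 = 3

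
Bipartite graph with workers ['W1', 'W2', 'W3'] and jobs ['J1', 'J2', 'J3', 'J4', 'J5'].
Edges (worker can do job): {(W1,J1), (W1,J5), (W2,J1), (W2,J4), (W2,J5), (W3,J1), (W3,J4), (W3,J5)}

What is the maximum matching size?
Maximum matching size = 3

Maximum matching: {(W1,J5), (W2,J4), (W3,J1)}
Size: 3

This assigns 3 workers to 3 distinct jobs.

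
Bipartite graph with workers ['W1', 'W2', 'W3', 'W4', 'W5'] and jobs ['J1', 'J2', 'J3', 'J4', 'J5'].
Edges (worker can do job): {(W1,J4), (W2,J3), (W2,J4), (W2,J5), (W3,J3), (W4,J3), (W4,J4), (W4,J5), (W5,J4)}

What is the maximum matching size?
Maximum matching size = 3

Maximum matching: {(W3,J3), (W4,J5), (W5,J4)}
Size: 3

This assigns 3 workers to 3 distinct jobs.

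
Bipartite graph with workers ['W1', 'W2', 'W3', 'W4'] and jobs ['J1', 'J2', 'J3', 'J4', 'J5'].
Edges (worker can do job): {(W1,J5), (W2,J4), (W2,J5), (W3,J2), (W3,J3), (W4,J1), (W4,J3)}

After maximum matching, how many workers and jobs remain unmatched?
Unmatched: 0 workers, 1 jobs

Maximum matching size: 4
Workers: 4 total, 4 matched, 0 unmatched
Jobs: 5 total, 4 matched, 1 unmatched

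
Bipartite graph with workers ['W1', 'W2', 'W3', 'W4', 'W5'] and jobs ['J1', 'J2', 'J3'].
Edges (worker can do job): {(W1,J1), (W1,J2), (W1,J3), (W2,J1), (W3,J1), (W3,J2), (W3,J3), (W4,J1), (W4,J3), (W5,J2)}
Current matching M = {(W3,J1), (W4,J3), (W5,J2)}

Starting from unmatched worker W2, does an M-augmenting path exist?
No augmenting path from W2

Alternating search from W2 reaches jobs: {J1, J2, J3}.
Every reachable job is already matched in M, and following those matched edges back to workers exposes no further unvisited jobs.
No M-augmenting path from W2 exists.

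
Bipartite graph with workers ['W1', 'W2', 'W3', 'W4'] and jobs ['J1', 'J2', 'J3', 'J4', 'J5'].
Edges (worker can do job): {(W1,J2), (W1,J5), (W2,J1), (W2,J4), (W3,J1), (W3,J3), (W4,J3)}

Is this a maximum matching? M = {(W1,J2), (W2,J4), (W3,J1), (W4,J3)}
Yes, size 4 is maximum

Proposed matching has size 4.
Maximum matching size for this graph: 4.

This is a maximum matching.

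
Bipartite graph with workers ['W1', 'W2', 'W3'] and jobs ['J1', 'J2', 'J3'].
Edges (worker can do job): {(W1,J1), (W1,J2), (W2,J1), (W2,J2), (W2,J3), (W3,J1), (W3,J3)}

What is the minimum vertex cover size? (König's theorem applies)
Minimum vertex cover size = 3

By König's theorem: in bipartite graphs,
min vertex cover = max matching = 3

Maximum matching has size 3, so minimum vertex cover also has size 3.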